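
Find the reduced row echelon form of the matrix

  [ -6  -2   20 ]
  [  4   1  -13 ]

R1 := -1/6·R1
R2 := R2 − 4·R1
R2 := -3·R2
R1 := R1 − 1/3·R2

[[1, 0, -3], [0, 1, -1]]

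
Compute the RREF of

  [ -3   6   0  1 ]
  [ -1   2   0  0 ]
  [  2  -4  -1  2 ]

r1 → -1/3·r1
r2 → r2 + r1
r3 → r3 − 2·r1
r2 ↔ r3
r2 → -1·r2
r3 → -3·r3
r2 → r2 + 8/3·r3
r1 → r1 + 1/3·r3

[[1, -2, 0, 0], [0, 0, 1, 0], [0, 0, 0, 1]]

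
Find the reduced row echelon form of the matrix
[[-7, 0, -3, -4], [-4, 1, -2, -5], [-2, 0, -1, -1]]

R1 := -1/7·R1
  [  1  0  3/7  4/7 ]
  [ -4  1   -2   -5 ]
  [ -2  0   -1   -1 ]
R2 := R2 + 4·R1
  [  1  0   3/7    4/7 ]
  [  0  1  -2/7  -19/7 ]
  [ -2  0    -1     -1 ]
R3 := R3 + 2·R1
  [ 1  0   3/7    4/7 ]
  [ 0  1  -2/7  -19/7 ]
  [ 0  0  -1/7    1/7 ]
R3 := -7·R3
  [ 1  0   3/7    4/7 ]
  [ 0  1  -2/7  -19/7 ]
  [ 0  0     1     -1 ]
R2 := R2 + 2/7·R3
  [ 1  0  3/7  4/7 ]
  [ 0  1    0   -3 ]
  [ 0  0    1   -1 ]
R1 := R1 − 3/7·R3
  [ 1  0  0   1 ]
  [ 0  1  0  -3 ]
  [ 0  0  1  -1 ]

[[1, 0, 0, 1], [0, 1, 0, -3], [0, 0, 1, -1]]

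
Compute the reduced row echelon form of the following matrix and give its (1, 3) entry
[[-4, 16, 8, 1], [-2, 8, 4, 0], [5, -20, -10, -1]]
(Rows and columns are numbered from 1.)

Multiply R1 by -1/4.
  [  1   -4   -2  -1/4 ]
  [ -2    8    4     0 ]
  [  5  -20  -10    -1 ]
Add 2 times R1 to R2.
  [ 1   -4   -2  -1/4 ]
  [ 0    0    0  -1/2 ]
  [ 5  -20  -10    -1 ]
Subtract 5 times R1 from R3.
  [ 1  -4  -2  -1/4 ]
  [ 0   0   0  -1/2 ]
  [ 0   0   0   1/4 ]
Multiply R2 by -2.
  [ 1  -4  -2  -1/4 ]
  [ 0   0   0     1 ]
  [ 0   0   0   1/4 ]
Subtract 1/4 times R2 from R3.
  [ 1  -4  -2  -1/4 ]
  [ 0   0   0     1 ]
  [ 0   0   0     0 ]
Add 1/4 times R2 to R1.
  [ 1  -4  -2  0 ]
  [ 0   0   0  1 ]
  [ 0   0   0  0 ]

-2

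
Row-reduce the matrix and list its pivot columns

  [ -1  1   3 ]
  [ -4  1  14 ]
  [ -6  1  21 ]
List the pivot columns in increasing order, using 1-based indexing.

1, 2, 3

R1 := -1·R1
  [  1  -1  -3 ]
  [ -4   1  14 ]
  [ -6   1  21 ]
R2 := R2 + 4·R1
  [  1  -1  -3 ]
  [  0  -3   2 ]
  [ -6   1  21 ]
R3 := R3 + 6·R1
  [ 1  -1  -3 ]
  [ 0  -3   2 ]
  [ 0  -5   3 ]
R2 := -1/3·R2
  [ 1  -1    -3 ]
  [ 0   1  -2/3 ]
  [ 0  -5     3 ]
R3 := R3 + 5·R2
  [ 1  -1    -3 ]
  [ 0   1  -2/3 ]
  [ 0   0  -1/3 ]
R3 := -3·R3
  [ 1  -1    -3 ]
  [ 0   1  -2/3 ]
  [ 0   0     1 ]
R2 := R2 + 2/3·R3
  [ 1  -1  -3 ]
  [ 0   1   0 ]
  [ 0   0   1 ]
R1 := R1 + 3·R3
  [ 1  -1  0 ]
  [ 0   1  0 ]
  [ 0   0  1 ]
R1 := R1 + R2
  [ 1  0  0 ]
  [ 0  1  0 ]
  [ 0  0  1 ]
Pivot columns are the columns containing a leading 1.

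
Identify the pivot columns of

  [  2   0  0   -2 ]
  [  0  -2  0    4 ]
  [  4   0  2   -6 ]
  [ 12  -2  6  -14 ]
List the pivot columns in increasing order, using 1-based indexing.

ρ1 -> 1/2·ρ1
  [  1   0  0   -1 ]
  [  0  -2  0    4 ]
  [  4   0  2   -6 ]
  [ 12  -2  6  -14 ]
ρ3 -> ρ3 − 4·ρ1
  [  1   0  0   -1 ]
  [  0  -2  0    4 ]
  [  0   0  2   -2 ]
  [ 12  -2  6  -14 ]
ρ4 -> ρ4 − 12·ρ1
  [ 1   0  0  -1 ]
  [ 0  -2  0   4 ]
  [ 0   0  2  -2 ]
  [ 0  -2  6  -2 ]
ρ2 -> -1/2·ρ2
  [ 1   0  0  -1 ]
  [ 0   1  0  -2 ]
  [ 0   0  2  -2 ]
  [ 0  -2  6  -2 ]
ρ4 -> ρ4 + 2·ρ2
  [ 1  0  0  -1 ]
  [ 0  1  0  -2 ]
  [ 0  0  2  -2 ]
  [ 0  0  6  -6 ]
ρ3 -> 1/2·ρ3
  [ 1  0  0  -1 ]
  [ 0  1  0  -2 ]
  [ 0  0  1  -1 ]
  [ 0  0  6  -6 ]
ρ4 -> ρ4 − 6·ρ3
  [ 1  0  0  -1 ]
  [ 0  1  0  -2 ]
  [ 0  0  1  -1 ]
  [ 0  0  0   0 ]
Pivot columns are the columns containing a leading 1.

1, 2, 3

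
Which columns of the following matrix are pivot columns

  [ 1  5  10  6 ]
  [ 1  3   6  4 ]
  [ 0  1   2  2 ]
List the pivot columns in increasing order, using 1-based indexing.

r2 -> r2 − r1
  [ 1   5  10   6 ]
  [ 0  -2  -4  -2 ]
  [ 0   1   2   2 ]
r2 -> -1/2·r2
  [ 1  5  10  6 ]
  [ 0  1   2  1 ]
  [ 0  1   2  2 ]
r3 -> r3 − r2
  [ 1  5  10  6 ]
  [ 0  1   2  1 ]
  [ 0  0   0  1 ]
r2 -> r2 − r3
  [ 1  5  10  6 ]
  [ 0  1   2  0 ]
  [ 0  0   0  1 ]
r1 -> r1 − 6·r3
  [ 1  5  10  0 ]
  [ 0  1   2  0 ]
  [ 0  0   0  1 ]
r1 -> r1 − 5·r2
  [ 1  0  0  0 ]
  [ 0  1  2  0 ]
  [ 0  0  0  1 ]
Pivot columns are the columns containing a leading 1.

1, 2, 4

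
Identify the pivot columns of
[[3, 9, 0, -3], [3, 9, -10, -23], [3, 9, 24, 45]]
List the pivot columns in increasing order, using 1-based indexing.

1, 3

R1 := 1/3·R1
  [ 1  3    0   -1 ]
  [ 3  9  -10  -23 ]
  [ 3  9   24   45 ]
R2 := R2 − 3·R1
  [ 1  3    0   -1 ]
  [ 0  0  -10  -20 ]
  [ 3  9   24   45 ]
R3 := R3 − 3·R1
  [ 1  3    0   -1 ]
  [ 0  0  -10  -20 ]
  [ 0  0   24   48 ]
R2 := -1/10·R2
  [ 1  3   0  -1 ]
  [ 0  0   1   2 ]
  [ 0  0  24  48 ]
R3 := R3 − 24·R2
  [ 1  3  0  -1 ]
  [ 0  0  1   2 ]
  [ 0  0  0   0 ]
Pivot columns are the columns containing a leading 1.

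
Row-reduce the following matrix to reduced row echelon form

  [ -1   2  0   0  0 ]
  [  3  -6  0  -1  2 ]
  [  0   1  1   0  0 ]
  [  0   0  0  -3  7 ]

[[1, 0, 2, 0, 0], [0, 1, 1, 0, 0], [0, 0, 0, 1, 0], [0, 0, 0, 0, 1]]

Multiply R1 by -1.
  [ 1  -2  0   0  0 ]
  [ 3  -6  0  -1  2 ]
  [ 0   1  1   0  0 ]
  [ 0   0  0  -3  7 ]
Subtract 3 times R1 from R2.
  [ 1  -2  0   0  0 ]
  [ 0   0  0  -1  2 ]
  [ 0   1  1   0  0 ]
  [ 0   0  0  -3  7 ]
Swap R2 and R3.
  [ 1  -2  0   0  0 ]
  [ 0   1  1   0  0 ]
  [ 0   0  0  -1  2 ]
  [ 0   0  0  -3  7 ]
Multiply R3 by -1.
  [ 1  -2  0   0   0 ]
  [ 0   1  1   0   0 ]
  [ 0   0  0   1  -2 ]
  [ 0   0  0  -3   7 ]
Add 3 times R3 to R4.
  [ 1  -2  0  0   0 ]
  [ 0   1  1  0   0 ]
  [ 0   0  0  1  -2 ]
  [ 0   0  0  0   1 ]
Add 2 times R4 to R3.
  [ 1  -2  0  0  0 ]
  [ 0   1  1  0  0 ]
  [ 0   0  0  1  0 ]
  [ 0   0  0  0  1 ]
Add 2 times R2 to R1.
  [ 1  0  2  0  0 ]
  [ 0  1  1  0  0 ]
  [ 0  0  0  1  0 ]
  [ 0  0  0  0  1 ]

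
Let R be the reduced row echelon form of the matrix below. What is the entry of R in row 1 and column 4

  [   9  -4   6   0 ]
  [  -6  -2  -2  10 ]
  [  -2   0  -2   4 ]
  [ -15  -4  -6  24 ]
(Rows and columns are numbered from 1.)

Multiply R1 by 1/9.
Add 6 times R1 to R2.
Add 2 times R1 to R3.
Add 15 times R1 to R4.
Multiply R2 by -3/14.
Add 8/9 times R2 to R3.
Add 32/3 times R2 to R4.
Multiply R3 by -21/22.
Add 4/7 times R3 to R4.
Add 3/7 times R3 to R2.
Subtract 2/3 times R3 from R1.
Add 4/9 times R2 to R1.

0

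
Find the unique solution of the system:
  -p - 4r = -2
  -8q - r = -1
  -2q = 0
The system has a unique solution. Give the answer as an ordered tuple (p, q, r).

(-2, 0, 1)

Form the augmented matrix and row-reduce:
  [ -1   0  -4  |  -2 ]
  [  0  -8  -1  |  -1 ]
  [  0  -2   0  |   0 ]
R1 -> -1·R1
  [ 1   0   4  |   2 ]
  [ 0  -8  -1  |  -1 ]
  [ 0  -2   0  |   0 ]
R2 -> -1/8·R2
  [ 1   0    4  |    2 ]
  [ 0   1  1/8  |  1/8 ]
  [ 0  -2    0  |    0 ]
R3 -> R3 + 2·R2
  [ 1  0    4  |    2 ]
  [ 0  1  1/8  |  1/8 ]
  [ 0  0  1/4  |  1/4 ]
R3 -> 4·R3
  [ 1  0    4  |    2 ]
  [ 0  1  1/8  |  1/8 ]
  [ 0  0    1  |    1 ]
R2 -> R2 − 1/8·R3
  [ 1  0  4  |  2 ]
  [ 0  1  0  |  0 ]
  [ 0  0  1  |  1 ]
R1 -> R1 − 4·R3
  [ 1  0  0  |  -2 ]
  [ 0  1  0  |   0 ]
  [ 0  0  1  |   1 ]
Reading off the last column: p = -2, q = 0, r = 1.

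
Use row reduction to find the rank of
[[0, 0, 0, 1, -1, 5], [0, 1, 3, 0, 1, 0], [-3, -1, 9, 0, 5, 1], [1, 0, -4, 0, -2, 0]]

rank = 4

r1 <=> r3
  [ -3  -1   9  0   5  1 ]
  [  0   1   3  0   1  0 ]
  [  0   0   0  1  -1  5 ]
  [  1   0  -4  0  -2  0 ]
r1 ← -1/3·r1
  [ 1  1/3  -3  0  -5/3  -1/3 ]
  [ 0    1   3  0     1     0 ]
  [ 0    0   0  1    -1     5 ]
  [ 1    0  -4  0    -2     0 ]
r4 ← r4 − r1
  [ 1   1/3  -3  0  -5/3  -1/3 ]
  [ 0     1   3  0     1     0 ]
  [ 0     0   0  1    -1     5 ]
  [ 0  -1/3  -1  0  -1/3   1/3 ]
r4 ← r4 + 1/3·r2
  [ 1  1/3  -3  0  -5/3  -1/3 ]
  [ 0    1   3  0     1     0 ]
  [ 0    0   0  1    -1     5 ]
  [ 0    0   0  0     0   1/3 ]
r4 ← 3·r4
  [ 1  1/3  -3  0  -5/3  -1/3 ]
  [ 0    1   3  0     1     0 ]
  [ 0    0   0  1    -1     5 ]
  [ 0    0   0  0     0     1 ]
r3 ← r3 − 5·r4
  [ 1  1/3  -3  0  -5/3  -1/3 ]
  [ 0    1   3  0     1     0 ]
  [ 0    0   0  1    -1     0 ]
  [ 0    0   0  0     0     1 ]
r1 ← r1 + 1/3·r4
  [ 1  1/3  -3  0  -5/3  0 ]
  [ 0    1   3  0     1  0 ]
  [ 0    0   0  1    -1  0 ]
  [ 0    0   0  0     0  1 ]
r1 ← r1 − 1/3·r2
  [ 1  0  -4  0  -2  0 ]
  [ 0  1   3  0   1  0 ]
  [ 0  0   0  1  -1  0 ]
  [ 0  0   0  0   0  1 ]
The reduced form has 4 nonzero rows.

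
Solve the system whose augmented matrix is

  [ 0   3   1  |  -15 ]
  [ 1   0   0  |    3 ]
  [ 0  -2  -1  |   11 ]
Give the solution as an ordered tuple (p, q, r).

R1 ↔ R2
  [ 1   0   0  |    3 ]
  [ 0   3   1  |  -15 ]
  [ 0  -2  -1  |   11 ]
R2 ← 1/3·R2
  [ 1   0    0  |   3 ]
  [ 0   1  1/3  |  -5 ]
  [ 0  -2   -1  |  11 ]
R3 ← R3 + 2·R2
  [ 1  0     0  |   3 ]
  [ 0  1   1/3  |  -5 ]
  [ 0  0  -1/3  |   1 ]
R3 ← -3·R3
  [ 1  0    0  |   3 ]
  [ 0  1  1/3  |  -5 ]
  [ 0  0    1  |  -3 ]
R2 ← R2 − 1/3·R3
  [ 1  0  0  |   3 ]
  [ 0  1  0  |  -4 ]
  [ 0  0  1  |  -3 ]
Reading off the last column: p = 3, q = -4, r = -3.

(3, -4, -3)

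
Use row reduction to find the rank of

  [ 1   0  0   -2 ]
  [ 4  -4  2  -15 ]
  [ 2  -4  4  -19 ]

ρ2 -> ρ2 − 4·ρ1
  [ 1   0  0   -2 ]
  [ 0  -4  2   -7 ]
  [ 2  -4  4  -19 ]
ρ3 -> ρ3 − 2·ρ1
  [ 1   0  0   -2 ]
  [ 0  -4  2   -7 ]
  [ 0  -4  4  -15 ]
ρ2 -> -1/4·ρ2
  [ 1   0     0   -2 ]
  [ 0   1  -1/2  7/4 ]
  [ 0  -4     4  -15 ]
ρ3 -> ρ3 + 4·ρ2
  [ 1  0     0   -2 ]
  [ 0  1  -1/2  7/4 ]
  [ 0  0     2   -8 ]
ρ3 -> 1/2·ρ3
  [ 1  0     0   -2 ]
  [ 0  1  -1/2  7/4 ]
  [ 0  0     1   -4 ]
ρ2 -> ρ2 + 1/2·ρ3
  [ 1  0  0    -2 ]
  [ 0  1  0  -1/4 ]
  [ 0  0  1    -4 ]
The reduced form has 3 nonzero rows.

rank = 3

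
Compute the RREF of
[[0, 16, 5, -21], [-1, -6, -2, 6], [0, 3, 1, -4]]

[[1, 0, 0, 2], [0, 1, 0, -1], [0, 0, 1, -1]]

ρ1 ↔ ρ2
  [ -1  -6  -2    6 ]
  [  0  16   5  -21 ]
  [  0   3   1   -4 ]
ρ1 → -1·ρ1
  [ 1   6  2   -6 ]
  [ 0  16  5  -21 ]
  [ 0   3  1   -4 ]
ρ2 → 1/16·ρ2
  [ 1  6     2      -6 ]
  [ 0  1  5/16  -21/16 ]
  [ 0  3     1      -4 ]
ρ3 → ρ3 − 3·ρ2
  [ 1  6     2      -6 ]
  [ 0  1  5/16  -21/16 ]
  [ 0  0  1/16   -1/16 ]
ρ3 → 16·ρ3
  [ 1  6     2      -6 ]
  [ 0  1  5/16  -21/16 ]
  [ 0  0     1      -1 ]
ρ2 → ρ2 − 5/16·ρ3
  [ 1  6  2  -6 ]
  [ 0  1  0  -1 ]
  [ 0  0  1  -1 ]
ρ1 → ρ1 − 2·ρ3
  [ 1  6  0  -4 ]
  [ 0  1  0  -1 ]
  [ 0  0  1  -1 ]
ρ1 → ρ1 − 6·ρ2
  [ 1  0  0   2 ]
  [ 0  1  0  -1 ]
  [ 0  0  1  -1 ]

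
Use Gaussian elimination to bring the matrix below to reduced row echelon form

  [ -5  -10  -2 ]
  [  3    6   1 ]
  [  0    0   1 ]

Multiply r1 by -1/5.
  [ 1  2  2/5 ]
  [ 3  6    1 ]
  [ 0  0    1 ]
Subtract 3 times r1 from r2.
  [ 1  2   2/5 ]
  [ 0  0  -1/5 ]
  [ 0  0     1 ]
Multiply r2 by -5.
  [ 1  2  2/5 ]
  [ 0  0    1 ]
  [ 0  0    1 ]
Subtract r2 from r3.
  [ 1  2  2/5 ]
  [ 0  0    1 ]
  [ 0  0    0 ]
Subtract 2/5 times r2 from r1.
  [ 1  2  0 ]
  [ 0  0  1 ]
  [ 0  0  0 ]

[[1, 2, 0], [0, 0, 1], [0, 0, 0]]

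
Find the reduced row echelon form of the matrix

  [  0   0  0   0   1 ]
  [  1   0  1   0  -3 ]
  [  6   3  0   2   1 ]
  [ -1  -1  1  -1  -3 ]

[[1, 0, 1, 0, 0], [0, 1, -2, 0, 0], [0, 0, 0, 1, 0], [0, 0, 0, 0, 1]]

Swap ρ1 and ρ2.
  [  1   0  1   0  -3 ]
  [  0   0  0   0   1 ]
  [  6   3  0   2   1 ]
  [ -1  -1  1  -1  -3 ]
Subtract 6 times ρ1 from ρ3.
  [  1   0   1   0  -3 ]
  [  0   0   0   0   1 ]
  [  0   3  -6   2  19 ]
  [ -1  -1   1  -1  -3 ]
Add ρ1 to ρ4.
  [ 1   0   1   0  -3 ]
  [ 0   0   0   0   1 ]
  [ 0   3  -6   2  19 ]
  [ 0  -1   2  -1  -6 ]
Swap ρ2 and ρ3.
  [ 1   0   1   0  -3 ]
  [ 0   3  -6   2  19 ]
  [ 0   0   0   0   1 ]
  [ 0  -1   2  -1  -6 ]
Multiply ρ2 by 1/3.
  [ 1   0   1    0    -3 ]
  [ 0   1  -2  2/3  19/3 ]
  [ 0   0   0    0     1 ]
  [ 0  -1   2   -1    -6 ]
Add ρ2 to ρ4.
  [ 1  0   1     0    -3 ]
  [ 0  1  -2   2/3  19/3 ]
  [ 0  0   0     0     1 ]
  [ 0  0   0  -1/3   1/3 ]
Swap ρ3 and ρ4.
  [ 1  0   1     0    -3 ]
  [ 0  1  -2   2/3  19/3 ]
  [ 0  0   0  -1/3   1/3 ]
  [ 0  0   0     0     1 ]
Multiply ρ3 by -3.
  [ 1  0   1    0    -3 ]
  [ 0  1  -2  2/3  19/3 ]
  [ 0  0   0    1    -1 ]
  [ 0  0   0    0     1 ]
Add ρ4 to ρ3.
  [ 1  0   1    0    -3 ]
  [ 0  1  -2  2/3  19/3 ]
  [ 0  0   0    1     0 ]
  [ 0  0   0    0     1 ]
Subtract 19/3 times ρ4 from ρ2.
  [ 1  0   1    0  -3 ]
  [ 0  1  -2  2/3   0 ]
  [ 0  0   0    1   0 ]
  [ 0  0   0    0   1 ]
Add 3 times ρ4 to ρ1.
  [ 1  0   1    0  0 ]
  [ 0  1  -2  2/3  0 ]
  [ 0  0   0    1  0 ]
  [ 0  0   0    0  1 ]
Subtract 2/3 times ρ3 from ρ2.
  [ 1  0   1  0  0 ]
  [ 0  1  -2  0  0 ]
  [ 0  0   0  1  0 ]
  [ 0  0   0  0  1 ]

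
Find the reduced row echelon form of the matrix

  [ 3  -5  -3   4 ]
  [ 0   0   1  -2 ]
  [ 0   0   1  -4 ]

ρ1 := 1/3·ρ1
ρ3 := ρ3 − ρ2
ρ3 := -1/2·ρ3
ρ2 := ρ2 + 2·ρ3
ρ1 := ρ1 − 4/3·ρ3
ρ1 := ρ1 + ρ2

[[1, -5/3, 0, 0], [0, 0, 1, 0], [0, 0, 0, 1]]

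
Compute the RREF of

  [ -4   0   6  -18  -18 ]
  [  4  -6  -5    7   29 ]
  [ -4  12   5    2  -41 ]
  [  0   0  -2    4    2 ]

[[1, 0, 0, 3/2, 3], [0, 1, 0, 3/2, -2], [0, 0, 1, -2, -1], [0, 0, 0, 0, 0]]

Multiply R1 by -1/4.
Subtract 4 times R1 from R2.
Add 4 times R1 to R3.
Multiply R2 by -1/6.
Subtract 12 times R2 from R3.
Add 2 times R3 to R4.
Add 1/6 times R3 to R2.
Add 3/2 times R3 to R1.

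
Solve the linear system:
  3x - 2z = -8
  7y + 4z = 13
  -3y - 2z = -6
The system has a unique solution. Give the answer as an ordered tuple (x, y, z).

(-5/3, 1, 3/2)

Form the augmented matrix and row-reduce:
  [ 3   0  -2  |  -8 ]
  [ 0   7   4  |  13 ]
  [ 0  -3  -2  |  -6 ]
Multiply R1 by 1/3.
  [ 1   0  -2/3  |  -8/3 ]
  [ 0   7     4  |    13 ]
  [ 0  -3    -2  |    -6 ]
Multiply R2 by 1/7.
  [ 1   0  -2/3  |  -8/3 ]
  [ 0   1   4/7  |  13/7 ]
  [ 0  -3    -2  |    -6 ]
Add 3 times R2 to R3.
  [ 1  0  -2/3  |  -8/3 ]
  [ 0  1   4/7  |  13/7 ]
  [ 0  0  -2/7  |  -3/7 ]
Multiply R3 by -7/2.
  [ 1  0  -2/3  |  -8/3 ]
  [ 0  1   4/7  |  13/7 ]
  [ 0  0     1  |   3/2 ]
Subtract 4/7 times R3 from R2.
  [ 1  0  -2/3  |  -8/3 ]
  [ 0  1     0  |     1 ]
  [ 0  0     1  |   3/2 ]
Add 2/3 times R3 to R1.
  [ 1  0  0  |  -5/3 ]
  [ 0  1  0  |     1 ]
  [ 0  0  1  |   3/2 ]
Reading off the last column: x = -5/3, y = 1, z = 3/2.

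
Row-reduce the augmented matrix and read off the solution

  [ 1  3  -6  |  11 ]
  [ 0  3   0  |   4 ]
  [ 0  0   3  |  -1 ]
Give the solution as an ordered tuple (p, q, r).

(5, 4/3, -1/3)

ρ2 ← 1/3·ρ2
  [ 1  3  -6  |   11 ]
  [ 0  1   0  |  4/3 ]
  [ 0  0   3  |   -1 ]
ρ3 ← 1/3·ρ3
  [ 1  3  -6  |    11 ]
  [ 0  1   0  |   4/3 ]
  [ 0  0   1  |  -1/3 ]
ρ1 ← ρ1 + 6·ρ3
  [ 1  3  0  |     9 ]
  [ 0  1  0  |   4/3 ]
  [ 0  0  1  |  -1/3 ]
ρ1 ← ρ1 − 3·ρ2
  [ 1  0  0  |     5 ]
  [ 0  1  0  |   4/3 ]
  [ 0  0  1  |  -1/3 ]
Reading off the last column: p = 5, q = 4/3, r = -1/3.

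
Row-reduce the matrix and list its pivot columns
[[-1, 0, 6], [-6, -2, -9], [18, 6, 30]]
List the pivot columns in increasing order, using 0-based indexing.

0, 1, 2

ρ1 -> -1·ρ1
  [  1   0  -6 ]
  [ -6  -2  -9 ]
  [ 18   6  30 ]
ρ2 -> ρ2 + 6·ρ1
  [  1   0   -6 ]
  [  0  -2  -45 ]
  [ 18   6   30 ]
ρ3 -> ρ3 − 18·ρ1
  [ 1   0   -6 ]
  [ 0  -2  -45 ]
  [ 0   6  138 ]
ρ2 -> -1/2·ρ2
  [ 1  0    -6 ]
  [ 0  1  45/2 ]
  [ 0  6   138 ]
ρ3 -> ρ3 − 6·ρ2
  [ 1  0    -6 ]
  [ 0  1  45/2 ]
  [ 0  0     3 ]
ρ3 -> 1/3·ρ3
  [ 1  0    -6 ]
  [ 0  1  45/2 ]
  [ 0  0     1 ]
ρ2 -> ρ2 − 45/2·ρ3
  [ 1  0  -6 ]
  [ 0  1   0 ]
  [ 0  0   1 ]
ρ1 -> ρ1 + 6·ρ3
  [ 1  0  0 ]
  [ 0  1  0 ]
  [ 0  0  1 ]
Pivot columns are the columns containing a leading 1.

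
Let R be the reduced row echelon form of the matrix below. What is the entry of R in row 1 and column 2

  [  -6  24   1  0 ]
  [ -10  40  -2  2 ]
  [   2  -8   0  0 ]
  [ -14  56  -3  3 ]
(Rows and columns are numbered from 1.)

-4

Multiply R1 by -1/6.
  [   1  -4  -1/6  0 ]
  [ -10  40    -2  2 ]
  [   2  -8     0  0 ]
  [ -14  56    -3  3 ]
Add 10 times R1 to R2.
  [   1  -4   -1/6  0 ]
  [   0   0  -11/3  2 ]
  [   2  -8      0  0 ]
  [ -14  56     -3  3 ]
Subtract 2 times R1 from R3.
  [   1  -4   -1/6  0 ]
  [   0   0  -11/3  2 ]
  [   0   0    1/3  0 ]
  [ -14  56     -3  3 ]
Add 14 times R1 to R4.
  [ 1  -4   -1/6  0 ]
  [ 0   0  -11/3  2 ]
  [ 0   0    1/3  0 ]
  [ 0   0  -16/3  3 ]
Multiply R2 by -3/11.
  [ 1  -4   -1/6      0 ]
  [ 0   0      1  -6/11 ]
  [ 0   0    1/3      0 ]
  [ 0   0  -16/3      3 ]
Subtract 1/3 times R2 from R3.
  [ 1  -4   -1/6      0 ]
  [ 0   0      1  -6/11 ]
  [ 0   0      0   2/11 ]
  [ 0   0  -16/3      3 ]
Add 16/3 times R2 to R4.
  [ 1  -4  -1/6      0 ]
  [ 0   0     1  -6/11 ]
  [ 0   0     0   2/11 ]
  [ 0   0     0   1/11 ]
Multiply R3 by 11/2.
  [ 1  -4  -1/6      0 ]
  [ 0   0     1  -6/11 ]
  [ 0   0     0      1 ]
  [ 0   0     0   1/11 ]
Subtract 1/11 times R3 from R4.
  [ 1  -4  -1/6      0 ]
  [ 0   0     1  -6/11 ]
  [ 0   0     0      1 ]
  [ 0   0     0      0 ]
Add 6/11 times R3 to R2.
  [ 1  -4  -1/6  0 ]
  [ 0   0     1  0 ]
  [ 0   0     0  1 ]
  [ 0   0     0  0 ]
Add 1/6 times R2 to R1.
  [ 1  -4  0  0 ]
  [ 0   0  1  0 ]
  [ 0   0  0  1 ]
  [ 0   0  0  0 ]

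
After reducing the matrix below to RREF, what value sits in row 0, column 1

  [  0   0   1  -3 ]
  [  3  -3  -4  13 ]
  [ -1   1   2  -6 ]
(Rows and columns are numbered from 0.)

R1 ↔ R2
  [  3  -3  -4  13 ]
  [  0   0   1  -3 ]
  [ -1   1   2  -6 ]
R1 := 1/3·R1
  [  1  -1  -4/3  13/3 ]
  [  0   0     1    -3 ]
  [ -1   1     2    -6 ]
R3 := R3 + R1
  [ 1  -1  -4/3  13/3 ]
  [ 0   0     1    -3 ]
  [ 0   0   2/3  -5/3 ]
R3 := R3 − 2/3·R2
  [ 1  -1  -4/3  13/3 ]
  [ 0   0     1    -3 ]
  [ 0   0     0   1/3 ]
R3 := 3·R3
  [ 1  -1  -4/3  13/3 ]
  [ 0   0     1    -3 ]
  [ 0   0     0     1 ]
R2 := R2 + 3·R3
  [ 1  -1  -4/3  13/3 ]
  [ 0   0     1     0 ]
  [ 0   0     0     1 ]
R1 := R1 − 13/3·R3
  [ 1  -1  -4/3  0 ]
  [ 0   0     1  0 ]
  [ 0   0     0  1 ]
R1 := R1 + 4/3·R2
  [ 1  -1  0  0 ]
  [ 0   0  1  0 ]
  [ 0   0  0  1 ]

-1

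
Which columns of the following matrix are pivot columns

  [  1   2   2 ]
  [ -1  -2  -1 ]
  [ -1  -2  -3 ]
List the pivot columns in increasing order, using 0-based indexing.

R2 -> R2 + R1
R3 -> R3 + R1
R3 -> R3 + R2
R1 -> R1 − 2·R2
Pivot columns are the columns containing a leading 1.

0, 2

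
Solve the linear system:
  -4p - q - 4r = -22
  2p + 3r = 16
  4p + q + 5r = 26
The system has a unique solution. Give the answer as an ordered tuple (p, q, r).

(2, -2, 4)

Form the augmented matrix and row-reduce:
  [ -4  -1  -4  |  -22 ]
  [  2   0   3  |   16 ]
  [  4   1   5  |   26 ]
R1 -> -1/4·R1
  [ 1  1/4  1  |  11/2 ]
  [ 2    0  3  |    16 ]
  [ 4    1  5  |    26 ]
R2 -> R2 − 2·R1
  [ 1   1/4  1  |  11/2 ]
  [ 0  -1/2  1  |     5 ]
  [ 4     1  5  |    26 ]
R3 -> R3 − 4·R1
  [ 1   1/4  1  |  11/2 ]
  [ 0  -1/2  1  |     5 ]
  [ 0     0  1  |     4 ]
R2 -> -2·R2
  [ 1  1/4   1  |  11/2 ]
  [ 0    1  -2  |   -10 ]
  [ 0    0   1  |     4 ]
R2 -> R2 + 2·R3
  [ 1  1/4  1  |  11/2 ]
  [ 0    1  0  |    -2 ]
  [ 0    0  1  |     4 ]
R1 -> R1 − R3
  [ 1  1/4  0  |  3/2 ]
  [ 0    1  0  |   -2 ]
  [ 0    0  1  |    4 ]
R1 -> R1 − 1/4·R2
  [ 1  0  0  |   2 ]
  [ 0  1  0  |  -2 ]
  [ 0  0  1  |   4 ]
Reading off the last column: p = 2, q = -2, r = 4.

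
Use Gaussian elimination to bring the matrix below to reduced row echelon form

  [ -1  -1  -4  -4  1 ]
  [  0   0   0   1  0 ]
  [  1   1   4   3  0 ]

R1 := -1·R1
  [ 1  1  4  4  -1 ]
  [ 0  0  0  1   0 ]
  [ 1  1  4  3   0 ]
R3 := R3 − R1
  [ 1  1  4   4  -1 ]
  [ 0  0  0   1   0 ]
  [ 0  0  0  -1   1 ]
R3 := R3 + R2
  [ 1  1  4  4  -1 ]
  [ 0  0  0  1   0 ]
  [ 0  0  0  0   1 ]
R1 := R1 + R3
  [ 1  1  4  4  0 ]
  [ 0  0  0  1  0 ]
  [ 0  0  0  0  1 ]
R1 := R1 − 4·R2
  [ 1  1  4  0  0 ]
  [ 0  0  0  1  0 ]
  [ 0  0  0  0  1 ]

[[1, 1, 4, 0, 0], [0, 0, 0, 1, 0], [0, 0, 0, 0, 1]]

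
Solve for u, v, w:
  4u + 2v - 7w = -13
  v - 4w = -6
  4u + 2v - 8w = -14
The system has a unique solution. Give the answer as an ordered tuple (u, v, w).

Form the augmented matrix and row-reduce:
  [ 4  2  -7  |  -13 ]
  [ 0  1  -4  |   -6 ]
  [ 4  2  -8  |  -14 ]
R1 -> 1/4·R1
  [ 1  1/2  -7/4  |  -13/4 ]
  [ 0    1    -4  |     -6 ]
  [ 4    2    -8  |    -14 ]
R3 -> R3 − 4·R1
  [ 1  1/2  -7/4  |  -13/4 ]
  [ 0    1    -4  |     -6 ]
  [ 0    0    -1  |     -1 ]
R3 -> -1·R3
  [ 1  1/2  -7/4  |  -13/4 ]
  [ 0    1    -4  |     -6 ]
  [ 0    0     1  |      1 ]
R2 -> R2 + 4·R3
  [ 1  1/2  -7/4  |  -13/4 ]
  [ 0    1     0  |     -2 ]
  [ 0    0     1  |      1 ]
R1 -> R1 + 7/4·R3
  [ 1  1/2  0  |  -3/2 ]
  [ 0    1  0  |    -2 ]
  [ 0    0  1  |     1 ]
R1 -> R1 − 1/2·R2
  [ 1  0  0  |  -1/2 ]
  [ 0  1  0  |    -2 ]
  [ 0  0  1  |     1 ]
Reading off the last column: u = -1/2, v = -2, w = 1.

(-1/2, -2, 1)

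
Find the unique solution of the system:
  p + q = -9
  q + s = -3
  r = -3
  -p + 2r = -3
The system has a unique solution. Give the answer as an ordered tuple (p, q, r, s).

(-3, -6, -3, 3)

Form the augmented matrix and row-reduce:
  [  1  1  0  0  |  -9 ]
  [  0  1  0  1  |  -3 ]
  [  0  0  1  0  |  -3 ]
  [ -1  0  2  0  |  -3 ]
ρ4 ← ρ4 + ρ1
ρ4 ← ρ4 − ρ2
ρ4 ← ρ4 − 2·ρ3
ρ4 ← -1·ρ4
ρ2 ← ρ2 − ρ4
ρ1 ← ρ1 − ρ2
Reading off the last column: p = -3, q = -6, r = -3, s = 3.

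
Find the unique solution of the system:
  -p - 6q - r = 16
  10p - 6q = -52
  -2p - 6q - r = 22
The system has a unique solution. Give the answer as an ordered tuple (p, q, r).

(-6, -4/3, -2)

Form the augmented matrix and row-reduce:
  [ -1  -6  -1  |   16 ]
  [ 10  -6   0  |  -52 ]
  [ -2  -6  -1  |   22 ]
R1 := -1·R1
  [  1   6   1  |  -16 ]
  [ 10  -6   0  |  -52 ]
  [ -2  -6  -1  |   22 ]
R2 := R2 − 10·R1
  [  1    6    1  |  -16 ]
  [  0  -66  -10  |  108 ]
  [ -2   -6   -1  |   22 ]
R3 := R3 + 2·R1
  [ 1    6    1  |  -16 ]
  [ 0  -66  -10  |  108 ]
  [ 0    6    1  |  -10 ]
R2 := -1/66·R2
  [ 1  6     1  |     -16 ]
  [ 0  1  5/33  |  -18/11 ]
  [ 0  6     1  |     -10 ]
R3 := R3 − 6·R2
  [ 1  6     1  |     -16 ]
  [ 0  1  5/33  |  -18/11 ]
  [ 0  0  1/11  |   -2/11 ]
R3 := 11·R3
  [ 1  6     1  |     -16 ]
  [ 0  1  5/33  |  -18/11 ]
  [ 0  0     1  |      -2 ]
R2 := R2 − 5/33·R3
  [ 1  6  1  |   -16 ]
  [ 0  1  0  |  -4/3 ]
  [ 0  0  1  |    -2 ]
R1 := R1 − R3
  [ 1  6  0  |   -14 ]
  [ 0  1  0  |  -4/3 ]
  [ 0  0  1  |    -2 ]
R1 := R1 − 6·R2
  [ 1  0  0  |    -6 ]
  [ 0  1  0  |  -4/3 ]
  [ 0  0  1  |    -2 ]
Reading off the last column: p = -6, q = -4/3, r = -2.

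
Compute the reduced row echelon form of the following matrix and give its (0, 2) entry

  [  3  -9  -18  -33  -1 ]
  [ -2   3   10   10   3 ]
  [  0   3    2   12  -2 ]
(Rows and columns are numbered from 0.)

-4

Multiply ρ1 by 1/3.
  [  1  -3  -6  -11  -1/3 ]
  [ -2   3  10   10     3 ]
  [  0   3   2   12    -2 ]
Add 2 times ρ1 to ρ2.
  [ 1  -3  -6  -11  -1/3 ]
  [ 0  -3  -2  -12   7/3 ]
  [ 0   3   2   12    -2 ]
Multiply ρ2 by -1/3.
  [ 1  -3   -6  -11  -1/3 ]
  [ 0   1  2/3    4  -7/9 ]
  [ 0   3    2   12    -2 ]
Subtract 3 times ρ2 from ρ3.
  [ 1  -3   -6  -11  -1/3 ]
  [ 0   1  2/3    4  -7/9 ]
  [ 0   0    0    0   1/3 ]
Multiply ρ3 by 3.
  [ 1  -3   -6  -11  -1/3 ]
  [ 0   1  2/3    4  -7/9 ]
  [ 0   0    0    0     1 ]
Add 7/9 times ρ3 to ρ2.
  [ 1  -3   -6  -11  -1/3 ]
  [ 0   1  2/3    4     0 ]
  [ 0   0    0    0     1 ]
Add 1/3 times ρ3 to ρ1.
  [ 1  -3   -6  -11  0 ]
  [ 0   1  2/3    4  0 ]
  [ 0   0    0    0  1 ]
Add 3 times ρ2 to ρ1.
  [ 1  0   -4  1  0 ]
  [ 0  1  2/3  4  0 ]
  [ 0  0    0  0  1 ]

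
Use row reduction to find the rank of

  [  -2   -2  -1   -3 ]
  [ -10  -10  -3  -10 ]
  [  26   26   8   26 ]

ρ1 -> -1/2·ρ1
  [   1    1  1/2  3/2 ]
  [ -10  -10   -3  -10 ]
  [  26   26    8   26 ]
ρ2 -> ρ2 + 10·ρ1
  [  1   1  1/2  3/2 ]
  [  0   0    2    5 ]
  [ 26  26    8   26 ]
ρ3 -> ρ3 − 26·ρ1
  [ 1  1  1/2  3/2 ]
  [ 0  0    2    5 ]
  [ 0  0   -5  -13 ]
ρ2 -> 1/2·ρ2
  [ 1  1  1/2  3/2 ]
  [ 0  0    1  5/2 ]
  [ 0  0   -5  -13 ]
ρ3 -> ρ3 + 5·ρ2
  [ 1  1  1/2   3/2 ]
  [ 0  0    1   5/2 ]
  [ 0  0    0  -1/2 ]
ρ3 -> -2·ρ3
  [ 1  1  1/2  3/2 ]
  [ 0  0    1  5/2 ]
  [ 0  0    0    1 ]
ρ2 -> ρ2 − 5/2·ρ3
  [ 1  1  1/2  3/2 ]
  [ 0  0    1    0 ]
  [ 0  0    0    1 ]
ρ1 -> ρ1 − 3/2·ρ3
  [ 1  1  1/2  0 ]
  [ 0  0    1  0 ]
  [ 0  0    0  1 ]
ρ1 -> ρ1 − 1/2·ρ2
  [ 1  1  0  0 ]
  [ 0  0  1  0 ]
  [ 0  0  0  1 ]
The reduced form has 3 nonzero rows.

rank = 3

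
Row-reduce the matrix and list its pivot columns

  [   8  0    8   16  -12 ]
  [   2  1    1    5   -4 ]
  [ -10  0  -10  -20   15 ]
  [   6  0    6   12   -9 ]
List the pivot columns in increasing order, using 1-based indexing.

ρ1 := 1/8·ρ1
  [   1  0    1    2  -3/2 ]
  [   2  1    1    5    -4 ]
  [ -10  0  -10  -20    15 ]
  [   6  0    6   12    -9 ]
ρ2 := ρ2 − 2·ρ1
  [   1  0    1    2  -3/2 ]
  [   0  1   -1    1    -1 ]
  [ -10  0  -10  -20    15 ]
  [   6  0    6   12    -9 ]
ρ3 := ρ3 + 10·ρ1
  [ 1  0   1   2  -3/2 ]
  [ 0  1  -1   1    -1 ]
  [ 0  0   0   0     0 ]
  [ 6  0   6  12    -9 ]
ρ4 := ρ4 − 6·ρ1
  [ 1  0   1  2  -3/2 ]
  [ 0  1  -1  1    -1 ]
  [ 0  0   0  0     0 ]
  [ 0  0   0  0     0 ]
Pivot columns are the columns containing a leading 1.

1, 2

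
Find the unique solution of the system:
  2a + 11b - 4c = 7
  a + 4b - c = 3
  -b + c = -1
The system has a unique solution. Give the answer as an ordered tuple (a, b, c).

Form the augmented matrix and row-reduce:
  [ 2  11  -4  |   7 ]
  [ 1   4  -1  |   3 ]
  [ 0  -1   1  |  -1 ]
Multiply r1 by 1/2.
Subtract r1 from r2.
Multiply r2 by -2/3.
Add r2 to r3.
Multiply r3 by 3.
Add 2/3 times r3 to r2.
Add 2 times r3 to r1.
Subtract 11/2 times r2 from r1.
Reading off the last column: a = 5, b = -1, c = -2.

(5, -1, -2)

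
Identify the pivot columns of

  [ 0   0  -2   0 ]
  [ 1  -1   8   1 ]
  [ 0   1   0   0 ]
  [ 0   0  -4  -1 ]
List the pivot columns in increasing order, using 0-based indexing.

Swap R1 and R2.
Swap R2 and R3.
Multiply R3 by -1/2.
Add 4 times R3 to R4.
Multiply R4 by -1.
Subtract R4 from R1.
Subtract 8 times R3 from R1.
Add R2 to R1.
Pivot columns are the columns containing a leading 1.

0, 1, 2, 3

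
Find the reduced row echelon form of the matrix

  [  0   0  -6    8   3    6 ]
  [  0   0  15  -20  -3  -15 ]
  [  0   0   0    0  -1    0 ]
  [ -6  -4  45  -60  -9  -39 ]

[[1, 2/3, 0, 0, 0, -1], [0, 0, 1, -4/3, 0, -1], [0, 0, 0, 0, 1, 0], [0, 0, 0, 0, 0, 0]]

Swap R1 and R4.
  [ -6  -4  45  -60  -9  -39 ]
  [  0   0  15  -20  -3  -15 ]
  [  0   0   0    0  -1    0 ]
  [  0   0  -6    8   3    6 ]
Multiply R1 by -1/6.
  [ 1  2/3  -15/2   10  3/2  13/2 ]
  [ 0    0     15  -20   -3   -15 ]
  [ 0    0      0    0   -1     0 ]
  [ 0    0     -6    8    3     6 ]
Multiply R2 by 1/15.
  [ 1  2/3  -15/2    10   3/2  13/2 ]
  [ 0    0      1  -4/3  -1/5    -1 ]
  [ 0    0      0     0    -1     0 ]
  [ 0    0     -6     8     3     6 ]
Add 6 times R2 to R4.
  [ 1  2/3  -15/2    10   3/2  13/2 ]
  [ 0    0      1  -4/3  -1/5    -1 ]
  [ 0    0      0     0    -1     0 ]
  [ 0    0      0     0   9/5     0 ]
Multiply R3 by -1.
  [ 1  2/3  -15/2    10   3/2  13/2 ]
  [ 0    0      1  -4/3  -1/5    -1 ]
  [ 0    0      0     0     1     0 ]
  [ 0    0      0     0   9/5     0 ]
Subtract 9/5 times R3 from R4.
  [ 1  2/3  -15/2    10   3/2  13/2 ]
  [ 0    0      1  -4/3  -1/5    -1 ]
  [ 0    0      0     0     1     0 ]
  [ 0    0      0     0     0     0 ]
Add 1/5 times R3 to R2.
  [ 1  2/3  -15/2    10  3/2  13/2 ]
  [ 0    0      1  -4/3    0    -1 ]
  [ 0    0      0     0    1     0 ]
  [ 0    0      0     0    0     0 ]
Subtract 3/2 times R3 from R1.
  [ 1  2/3  -15/2    10  0  13/2 ]
  [ 0    0      1  -4/3  0    -1 ]
  [ 0    0      0     0  1     0 ]
  [ 0    0      0     0  0     0 ]
Add 15/2 times R2 to R1.
  [ 1  2/3  0     0  0  -1 ]
  [ 0    0  1  -4/3  0  -1 ]
  [ 0    0  0     0  1   0 ]
  [ 0    0  0     0  0   0 ]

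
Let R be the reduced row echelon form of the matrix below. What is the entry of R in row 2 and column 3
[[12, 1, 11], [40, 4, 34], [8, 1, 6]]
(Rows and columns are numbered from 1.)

-4

ρ1 → 1/12·ρ1
ρ2 → ρ2 − 40·ρ1
ρ3 → ρ3 − 8·ρ1
ρ2 → 3/2·ρ2
ρ3 → ρ3 − 1/3·ρ2
ρ1 → ρ1 − 1/12·ρ2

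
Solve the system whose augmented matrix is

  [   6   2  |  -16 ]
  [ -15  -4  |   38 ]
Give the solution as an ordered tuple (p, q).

(-2, -2)

R1 -> 1/6·R1
  [   1  1/3  |  -8/3 ]
  [ -15   -4  |    38 ]
R2 -> R2 + 15·R1
  [ 1  1/3  |  -8/3 ]
  [ 0    1  |    -2 ]
R1 -> R1 − 1/3·R2
  [ 1  0  |  -2 ]
  [ 0  1  |  -2 ]
Reading off the last column: p = -2, q = -2.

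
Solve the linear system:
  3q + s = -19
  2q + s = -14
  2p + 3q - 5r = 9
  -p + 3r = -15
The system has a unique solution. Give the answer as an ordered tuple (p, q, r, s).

Form the augmented matrix and row-reduce:
  [  0  3   0  1  |  -19 ]
  [  0  2   0  1  |  -14 ]
  [  2  3  -5  0  |    9 ]
  [ -1  0   3  0  |  -15 ]
R1 ↔ R3
  [  2  3  -5  0  |    9 ]
  [  0  2   0  1  |  -14 ]
  [  0  3   0  1  |  -19 ]
  [ -1  0   3  0  |  -15 ]
R1 := 1/2·R1
  [  1  3/2  -5/2  0  |  9/2 ]
  [  0    2     0  1  |  -14 ]
  [  0    3     0  1  |  -19 ]
  [ -1    0     3  0  |  -15 ]
R4 := R4 + R1
  [ 1  3/2  -5/2  0  |    9/2 ]
  [ 0    2     0  1  |    -14 ]
  [ 0    3     0  1  |    -19 ]
  [ 0  3/2   1/2  0  |  -21/2 ]
R2 := 1/2·R2
  [ 1  3/2  -5/2    0  |    9/2 ]
  [ 0    1     0  1/2  |     -7 ]
  [ 0    3     0    1  |    -19 ]
  [ 0  3/2   1/2    0  |  -21/2 ]
R3 := R3 − 3·R2
  [ 1  3/2  -5/2     0  |    9/2 ]
  [ 0    1     0   1/2  |     -7 ]
  [ 0    0     0  -1/2  |      2 ]
  [ 0  3/2   1/2     0  |  -21/2 ]
R4 := R4 − 3/2·R2
  [ 1  3/2  -5/2     0  |  9/2 ]
  [ 0    1     0   1/2  |   -7 ]
  [ 0    0     0  -1/2  |    2 ]
  [ 0    0   1/2  -3/4  |    0 ]
R3 ↔ R4
  [ 1  3/2  -5/2     0  |  9/2 ]
  [ 0    1     0   1/2  |   -7 ]
  [ 0    0   1/2  -3/4  |    0 ]
  [ 0    0     0  -1/2  |    2 ]
R3 := 2·R3
  [ 1  3/2  -5/2     0  |  9/2 ]
  [ 0    1     0   1/2  |   -7 ]
  [ 0    0     1  -3/2  |    0 ]
  [ 0    0     0  -1/2  |    2 ]
R4 := -2·R4
  [ 1  3/2  -5/2     0  |  9/2 ]
  [ 0    1     0   1/2  |   -7 ]
  [ 0    0     1  -3/2  |    0 ]
  [ 0    0     0     1  |   -4 ]
R3 := R3 + 3/2·R4
  [ 1  3/2  -5/2    0  |  9/2 ]
  [ 0    1     0  1/2  |   -7 ]
  [ 0    0     1    0  |   -6 ]
  [ 0    0     0    1  |   -4 ]
R2 := R2 − 1/2·R4
  [ 1  3/2  -5/2  0  |  9/2 ]
  [ 0    1     0  0  |   -5 ]
  [ 0    0     1  0  |   -6 ]
  [ 0    0     0  1  |   -4 ]
R1 := R1 + 5/2·R3
  [ 1  3/2  0  0  |  -21/2 ]
  [ 0    1  0  0  |     -5 ]
  [ 0    0  1  0  |     -6 ]
  [ 0    0  0  1  |     -4 ]
R1 := R1 − 3/2·R2
  [ 1  0  0  0  |  -3 ]
  [ 0  1  0  0  |  -5 ]
  [ 0  0  1  0  |  -6 ]
  [ 0  0  0  1  |  -4 ]
Reading off the last column: p = -3, q = -5, r = -6, s = -4.

(-3, -5, -6, -4)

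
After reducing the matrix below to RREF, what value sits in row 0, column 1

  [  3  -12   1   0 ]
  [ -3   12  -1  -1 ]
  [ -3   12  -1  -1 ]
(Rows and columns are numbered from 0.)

-4

R1 := 1/3·R1
  [  1  -4  1/3   0 ]
  [ -3  12   -1  -1 ]
  [ -3  12   -1  -1 ]
R2 := R2 + 3·R1
  [  1  -4  1/3   0 ]
  [  0   0    0  -1 ]
  [ -3  12   -1  -1 ]
R3 := R3 + 3·R1
  [ 1  -4  1/3   0 ]
  [ 0   0    0  -1 ]
  [ 0   0    0  -1 ]
R2 := -1·R2
  [ 1  -4  1/3   0 ]
  [ 0   0    0   1 ]
  [ 0   0    0  -1 ]
R3 := R3 + R2
  [ 1  -4  1/3  0 ]
  [ 0   0    0  1 ]
  [ 0   0    0  0 ]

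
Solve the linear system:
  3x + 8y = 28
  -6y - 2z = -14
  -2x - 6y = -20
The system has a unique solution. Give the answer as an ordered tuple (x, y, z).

Form the augmented matrix and row-reduce:
  [  3   8   0  |   28 ]
  [  0  -6  -2  |  -14 ]
  [ -2  -6   0  |  -20 ]
R1 := 1/3·R1
R3 := R3 + 2·R1
R2 := -1/6·R2
R3 := R3 + 2/3·R2
R3 := 9/2·R3
R2 := R2 − 1/3·R3
R1 := R1 − 8/3·R2
Reading off the last column: x = 4, y = 2, z = 1.

(4, 2, 1)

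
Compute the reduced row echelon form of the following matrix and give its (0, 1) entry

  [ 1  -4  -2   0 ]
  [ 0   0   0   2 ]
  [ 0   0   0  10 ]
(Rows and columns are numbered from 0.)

r2 -> 1/2·r2
  [ 1  -4  -2   0 ]
  [ 0   0   0   1 ]
  [ 0   0   0  10 ]
r3 -> r3 − 10·r2
  [ 1  -4  -2  0 ]
  [ 0   0   0  1 ]
  [ 0   0   0  0 ]

-4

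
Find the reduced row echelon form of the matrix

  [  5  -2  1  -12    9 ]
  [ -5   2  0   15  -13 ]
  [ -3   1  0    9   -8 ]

[[1, 0, 0, -3, 3], [0, 1, 0, 0, 1], [0, 0, 1, 3, -4]]

Multiply R1 by 1/5.
  [  1  -2/5  1/5  -12/5  9/5 ]
  [ -5     2    0     15  -13 ]
  [ -3     1    0      9   -8 ]
Add 5 times R1 to R2.
  [  1  -2/5  1/5  -12/5  9/5 ]
  [  0     0    1      3   -4 ]
  [ -3     1    0      9   -8 ]
Add 3 times R1 to R3.
  [ 1  -2/5  1/5  -12/5    9/5 ]
  [ 0     0    1      3     -4 ]
  [ 0  -1/5  3/5    9/5  -13/5 ]
Swap R2 and R3.
  [ 1  -2/5  1/5  -12/5    9/5 ]
  [ 0  -1/5  3/5    9/5  -13/5 ]
  [ 0     0    1      3     -4 ]
Multiply R2 by -5.
  [ 1  -2/5  1/5  -12/5  9/5 ]
  [ 0     1   -3     -9   13 ]
  [ 0     0    1      3   -4 ]
Add 3 times R3 to R2.
  [ 1  -2/5  1/5  -12/5  9/5 ]
  [ 0     1    0      0    1 ]
  [ 0     0    1      3   -4 ]
Subtract 1/5 times R3 from R1.
  [ 1  -2/5  0  -3  13/5 ]
  [ 0     1  0   0     1 ]
  [ 0     0  1   3    -4 ]
Add 2/5 times R2 to R1.
  [ 1  0  0  -3   3 ]
  [ 0  1  0   0   1 ]
  [ 0  0  1   3  -4 ]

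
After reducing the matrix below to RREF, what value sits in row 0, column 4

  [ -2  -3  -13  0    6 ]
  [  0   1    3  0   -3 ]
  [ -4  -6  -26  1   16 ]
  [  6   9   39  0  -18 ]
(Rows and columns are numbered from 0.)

3/2

R1 → -1/2·R1
R3 → R3 + 4·R1
R4 → R4 − 6·R1
R1 → R1 − 3/2·R2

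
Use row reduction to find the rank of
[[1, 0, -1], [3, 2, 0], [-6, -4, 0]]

rank = 2

r2 ← r2 − 3·r1
  [  1   0  -1 ]
  [  0   2   3 ]
  [ -6  -4   0 ]
r3 ← r3 + 6·r1
  [ 1   0  -1 ]
  [ 0   2   3 ]
  [ 0  -4  -6 ]
r2 ← 1/2·r2
  [ 1   0   -1 ]
  [ 0   1  3/2 ]
  [ 0  -4   -6 ]
r3 ← r3 + 4·r2
  [ 1  0   -1 ]
  [ 0  1  3/2 ]
  [ 0  0    0 ]
The reduced form has 2 nonzero rows.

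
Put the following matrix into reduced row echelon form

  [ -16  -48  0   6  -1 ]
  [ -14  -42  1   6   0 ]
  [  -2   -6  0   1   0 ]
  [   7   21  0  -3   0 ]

ρ1 := -1/16·ρ1
  [   1    3  0  -3/8  1/16 ]
  [ -14  -42  1     6     0 ]
  [  -2   -6  0     1     0 ]
  [   7   21  0    -3     0 ]
ρ2 := ρ2 + 14·ρ1
  [  1   3  0  -3/8  1/16 ]
  [  0   0  1   3/4   7/8 ]
  [ -2  -6  0     1     0 ]
  [  7  21  0    -3     0 ]
ρ3 := ρ3 + 2·ρ1
  [ 1   3  0  -3/8  1/16 ]
  [ 0   0  1   3/4   7/8 ]
  [ 0   0  0   1/4   1/8 ]
  [ 7  21  0    -3     0 ]
ρ4 := ρ4 − 7·ρ1
  [ 1  3  0  -3/8   1/16 ]
  [ 0  0  1   3/4    7/8 ]
  [ 0  0  0   1/4    1/8 ]
  [ 0  0  0  -3/8  -7/16 ]
ρ3 := 4·ρ3
  [ 1  3  0  -3/8   1/16 ]
  [ 0  0  1   3/4    7/8 ]
  [ 0  0  0     1    1/2 ]
  [ 0  0  0  -3/8  -7/16 ]
ρ4 := ρ4 + 3/8·ρ3
  [ 1  3  0  -3/8  1/16 ]
  [ 0  0  1   3/4   7/8 ]
  [ 0  0  0     1   1/2 ]
  [ 0  0  0     0  -1/4 ]
ρ4 := -4·ρ4
  [ 1  3  0  -3/8  1/16 ]
  [ 0  0  1   3/4   7/8 ]
  [ 0  0  0     1   1/2 ]
  [ 0  0  0     0     1 ]
ρ3 := ρ3 − 1/2·ρ4
  [ 1  3  0  -3/8  1/16 ]
  [ 0  0  1   3/4   7/8 ]
  [ 0  0  0     1     0 ]
  [ 0  0  0     0     1 ]
ρ2 := ρ2 − 7/8·ρ4
  [ 1  3  0  -3/8  1/16 ]
  [ 0  0  1   3/4     0 ]
  [ 0  0  0     1     0 ]
  [ 0  0  0     0     1 ]
ρ1 := ρ1 − 1/16·ρ4
  [ 1  3  0  -3/8  0 ]
  [ 0  0  1   3/4  0 ]
  [ 0  0  0     1  0 ]
  [ 0  0  0     0  1 ]
ρ2 := ρ2 − 3/4·ρ3
  [ 1  3  0  -3/8  0 ]
  [ 0  0  1     0  0 ]
  [ 0  0  0     1  0 ]
  [ 0  0  0     0  1 ]
ρ1 := ρ1 + 3/8·ρ3
  [ 1  3  0  0  0 ]
  [ 0  0  1  0  0 ]
  [ 0  0  0  1  0 ]
  [ 0  0  0  0  1 ]

[[1, 3, 0, 0, 0], [0, 0, 1, 0, 0], [0, 0, 0, 1, 0], [0, 0, 0, 0, 1]]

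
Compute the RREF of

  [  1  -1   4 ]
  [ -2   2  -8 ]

[[1, -1, 4], [0, 0, 0]]

R2 ← R2 + 2·R1
  [ 1  -1  4 ]
  [ 0   0  0 ]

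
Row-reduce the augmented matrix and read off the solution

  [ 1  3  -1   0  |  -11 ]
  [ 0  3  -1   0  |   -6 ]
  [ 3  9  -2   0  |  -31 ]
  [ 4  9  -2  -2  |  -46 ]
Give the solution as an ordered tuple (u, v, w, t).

r3 -> r3 − 3·r1
  [ 1  3  -1   0  |  -11 ]
  [ 0  3  -1   0  |   -6 ]
  [ 0  0   1   0  |    2 ]
  [ 4  9  -2  -2  |  -46 ]
r4 -> r4 − 4·r1
  [ 1   3  -1   0  |  -11 ]
  [ 0   3  -1   0  |   -6 ]
  [ 0   0   1   0  |    2 ]
  [ 0  -3   2  -2  |   -2 ]
r2 -> 1/3·r2
  [ 1   3    -1   0  |  -11 ]
  [ 0   1  -1/3   0  |   -2 ]
  [ 0   0     1   0  |    2 ]
  [ 0  -3     2  -2  |   -2 ]
r4 -> r4 + 3·r2
  [ 1  3    -1   0  |  -11 ]
  [ 0  1  -1/3   0  |   -2 ]
  [ 0  0     1   0  |    2 ]
  [ 0  0     1  -2  |   -8 ]
r4 -> r4 − r3
  [ 1  3    -1   0  |  -11 ]
  [ 0  1  -1/3   0  |   -2 ]
  [ 0  0     1   0  |    2 ]
  [ 0  0     0  -2  |  -10 ]
r4 -> -1/2·r4
  [ 1  3    -1  0  |  -11 ]
  [ 0  1  -1/3  0  |   -2 ]
  [ 0  0     1  0  |    2 ]
  [ 0  0     0  1  |    5 ]
r2 -> r2 + 1/3·r3
  [ 1  3  -1  0  |   -11 ]
  [ 0  1   0  0  |  -4/3 ]
  [ 0  0   1  0  |     2 ]
  [ 0  0   0  1  |     5 ]
r1 -> r1 + r3
  [ 1  3  0  0  |    -9 ]
  [ 0  1  0  0  |  -4/3 ]
  [ 0  0  1  0  |     2 ]
  [ 0  0  0  1  |     5 ]
r1 -> r1 − 3·r2
  [ 1  0  0  0  |    -5 ]
  [ 0  1  0  0  |  -4/3 ]
  [ 0  0  1  0  |     2 ]
  [ 0  0  0  1  |     5 ]
Reading off the last column: u = -5, v = -4/3, w = 2, t = 5.

(-5, -4/3, 2, 5)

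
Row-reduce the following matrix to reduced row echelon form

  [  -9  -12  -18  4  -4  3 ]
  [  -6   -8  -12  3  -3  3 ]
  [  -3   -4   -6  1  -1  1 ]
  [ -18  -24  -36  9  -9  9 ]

R1 -> -1/9·R1
R2 -> R2 + 6·R1
R3 -> R3 + 3·R1
R4 -> R4 + 18·R1
R2 -> 3·R2
R3 -> R3 + 1/3·R2
R4 -> R4 − R2
R2 -> R2 − 3·R3
R1 -> R1 + 1/3·R3
R1 -> R1 + 4/9·R2

[[1, 4/3, 2, 0, 0, 0], [0, 0, 0, 1, -1, 0], [0, 0, 0, 0, 0, 1], [0, 0, 0, 0, 0, 0]]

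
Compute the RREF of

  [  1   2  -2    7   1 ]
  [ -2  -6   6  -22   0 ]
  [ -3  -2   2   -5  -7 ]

[[1, 0, 0, -1, 3], [0, 1, -1, 4, -1], [0, 0, 0, 0, 0]]

R2 → R2 + 2·R1
  [  1   2  -2   7   1 ]
  [  0  -2   2  -8   2 ]
  [ -3  -2   2  -5  -7 ]
R3 → R3 + 3·R1
  [ 1   2  -2   7   1 ]
  [ 0  -2   2  -8   2 ]
  [ 0   4  -4  16  -4 ]
R2 → -1/2·R2
  [ 1  2  -2   7   1 ]
  [ 0  1  -1   4  -1 ]
  [ 0  4  -4  16  -4 ]
R3 → R3 − 4·R2
  [ 1  2  -2  7   1 ]
  [ 0  1  -1  4  -1 ]
  [ 0  0   0  0   0 ]
R1 → R1 − 2·R2
  [ 1  0   0  -1   3 ]
  [ 0  1  -1   4  -1 ]
  [ 0  0   0   0   0 ]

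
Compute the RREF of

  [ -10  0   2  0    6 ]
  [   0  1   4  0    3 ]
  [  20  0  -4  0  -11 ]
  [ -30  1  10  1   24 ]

R1 ← -1/10·R1
  [   1  0  -1/5  0  -3/5 ]
  [   0  1     4  0     3 ]
  [  20  0    -4  0   -11 ]
  [ -30  1    10  1    24 ]
R3 ← R3 − 20·R1
  [   1  0  -1/5  0  -3/5 ]
  [   0  1     4  0     3 ]
  [   0  0     0  0     1 ]
  [ -30  1    10  1    24 ]
R4 ← R4 + 30·R1
  [ 1  0  -1/5  0  -3/5 ]
  [ 0  1     4  0     3 ]
  [ 0  0     0  0     1 ]
  [ 0  1     4  1     6 ]
R4 ← R4 − R2
  [ 1  0  -1/5  0  -3/5 ]
  [ 0  1     4  0     3 ]
  [ 0  0     0  0     1 ]
  [ 0  0     0  1     3 ]
R3 <-> R4
  [ 1  0  -1/5  0  -3/5 ]
  [ 0  1     4  0     3 ]
  [ 0  0     0  1     3 ]
  [ 0  0     0  0     1 ]
R3 ← R3 − 3·R4
  [ 1  0  -1/5  0  -3/5 ]
  [ 0  1     4  0     3 ]
  [ 0  0     0  1     0 ]
  [ 0  0     0  0     1 ]
R2 ← R2 − 3·R4
  [ 1  0  -1/5  0  -3/5 ]
  [ 0  1     4  0     0 ]
  [ 0  0     0  1     0 ]
  [ 0  0     0  0     1 ]
R1 ← R1 + 3/5·R4
  [ 1  0  -1/5  0  0 ]
  [ 0  1     4  0  0 ]
  [ 0  0     0  1  0 ]
  [ 0  0     0  0  1 ]

[[1, 0, -1/5, 0, 0], [0, 1, 4, 0, 0], [0, 0, 0, 1, 0], [0, 0, 0, 0, 1]]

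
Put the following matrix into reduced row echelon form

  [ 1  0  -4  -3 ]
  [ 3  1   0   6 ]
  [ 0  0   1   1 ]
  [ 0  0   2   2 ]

[[1, 0, 0, 1], [0, 1, 0, 3], [0, 0, 1, 1], [0, 0, 0, 0]]

R2 → R2 − 3·R1
  [ 1  0  -4  -3 ]
  [ 0  1  12  15 ]
  [ 0  0   1   1 ]
  [ 0  0   2   2 ]
R4 → R4 − 2·R3
  [ 1  0  -4  -3 ]
  [ 0  1  12  15 ]
  [ 0  0   1   1 ]
  [ 0  0   0   0 ]
R2 → R2 − 12·R3
  [ 1  0  -4  -3 ]
  [ 0  1   0   3 ]
  [ 0  0   1   1 ]
  [ 0  0   0   0 ]
R1 → R1 + 4·R3
  [ 1  0  0  1 ]
  [ 0  1  0  3 ]
  [ 0  0  1  1 ]
  [ 0  0  0  0 ]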